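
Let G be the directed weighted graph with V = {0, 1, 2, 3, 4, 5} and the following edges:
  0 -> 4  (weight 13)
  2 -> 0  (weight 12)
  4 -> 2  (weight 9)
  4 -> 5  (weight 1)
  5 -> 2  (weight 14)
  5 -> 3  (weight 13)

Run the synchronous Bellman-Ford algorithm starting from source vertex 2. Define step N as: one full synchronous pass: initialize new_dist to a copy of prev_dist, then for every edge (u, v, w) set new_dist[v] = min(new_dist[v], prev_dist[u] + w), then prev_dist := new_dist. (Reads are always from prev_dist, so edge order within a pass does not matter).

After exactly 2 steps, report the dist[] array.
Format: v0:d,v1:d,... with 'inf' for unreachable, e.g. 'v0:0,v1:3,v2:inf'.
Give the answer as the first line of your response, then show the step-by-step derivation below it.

v0:12,v1:inf,v2:0,v3:inf,v4:25,v5:inf

step 1: dist = v0:12,v1:inf,v2:0,v3:inf,v4:inf,v5:inf
step 2: dist = v0:12,v1:inf,v2:0,v3:inf,v4:25,v5:inf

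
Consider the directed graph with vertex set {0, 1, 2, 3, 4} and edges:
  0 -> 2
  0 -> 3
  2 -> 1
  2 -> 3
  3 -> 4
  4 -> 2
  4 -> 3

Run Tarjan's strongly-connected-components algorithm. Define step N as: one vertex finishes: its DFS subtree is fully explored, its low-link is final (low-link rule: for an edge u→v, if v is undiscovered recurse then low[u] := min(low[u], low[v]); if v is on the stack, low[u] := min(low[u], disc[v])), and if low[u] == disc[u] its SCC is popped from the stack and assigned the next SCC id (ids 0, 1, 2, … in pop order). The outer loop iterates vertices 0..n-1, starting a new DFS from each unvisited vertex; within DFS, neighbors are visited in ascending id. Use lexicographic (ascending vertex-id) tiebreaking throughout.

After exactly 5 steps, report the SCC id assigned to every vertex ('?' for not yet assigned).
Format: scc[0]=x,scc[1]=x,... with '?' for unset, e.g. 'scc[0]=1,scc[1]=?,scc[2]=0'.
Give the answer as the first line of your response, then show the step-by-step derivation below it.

scc[0]=2,scc[1]=0,scc[2]=1,scc[3]=1,scc[4]=1

step 1: low=(low[0]=0,low[1]=2,low[2]=1,low[3]=?,low[4]=?); scc=(scc[0]=?,scc[1]=0,scc[2]=?,scc[3]=?,scc[4]=?)
step 2: low=(low[0]=0,low[1]=2,low[2]=1,low[3]=3,low[4]=1); scc=(scc[0]=?,scc[1]=0,scc[2]=?,scc[3]=?,scc[4]=?)
step 3: low=(low[0]=0,low[1]=2,low[2]=1,low[3]=1,low[4]=1); scc=(scc[0]=?,scc[1]=0,scc[2]=?,scc[3]=?,scc[4]=?)
step 4: low=(low[0]=0,low[1]=2,low[2]=1,low[3]=1,low[4]=1); scc=(scc[0]=?,scc[1]=0,scc[2]=1,scc[3]=1,scc[4]=1)
step 5: low=(low[0]=0,low[1]=2,low[2]=1,low[3]=1,low[4]=1); scc=(scc[0]=2,scc[1]=0,scc[2]=1,scc[3]=1,scc[4]=1)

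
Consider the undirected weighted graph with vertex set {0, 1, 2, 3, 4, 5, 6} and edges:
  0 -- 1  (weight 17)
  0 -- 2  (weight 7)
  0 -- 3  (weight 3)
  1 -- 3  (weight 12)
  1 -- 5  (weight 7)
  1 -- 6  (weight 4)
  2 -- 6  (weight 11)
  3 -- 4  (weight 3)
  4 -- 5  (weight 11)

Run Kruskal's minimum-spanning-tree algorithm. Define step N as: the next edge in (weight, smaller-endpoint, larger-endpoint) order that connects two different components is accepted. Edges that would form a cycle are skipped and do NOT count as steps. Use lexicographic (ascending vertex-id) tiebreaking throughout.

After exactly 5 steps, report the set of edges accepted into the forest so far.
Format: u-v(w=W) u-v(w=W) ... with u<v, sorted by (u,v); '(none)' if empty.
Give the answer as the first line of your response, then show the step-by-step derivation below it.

0-2(w=7) 0-3(w=3) 1-5(w=7) 1-6(w=4) 3-4(w=3)

step 1: add edge 0-3 (w=3); MST = {0-3(w=3)}
step 2: add edge 3-4 (w=3); MST = {0-3(w=3) 3-4(w=3)}
step 3: add edge 1-6 (w=4); MST = {0-3(w=3) 1-6(w=4) 3-4(w=3)}
step 4: add edge 0-2 (w=7); MST = {0-2(w=7) 0-3(w=3) 1-6(w=4) 3-4(w=3)}
step 5: add edge 1-5 (w=7); MST = {0-2(w=7) 0-3(w=3) 1-5(w=7) 1-6(w=4) 3-4(w=3)}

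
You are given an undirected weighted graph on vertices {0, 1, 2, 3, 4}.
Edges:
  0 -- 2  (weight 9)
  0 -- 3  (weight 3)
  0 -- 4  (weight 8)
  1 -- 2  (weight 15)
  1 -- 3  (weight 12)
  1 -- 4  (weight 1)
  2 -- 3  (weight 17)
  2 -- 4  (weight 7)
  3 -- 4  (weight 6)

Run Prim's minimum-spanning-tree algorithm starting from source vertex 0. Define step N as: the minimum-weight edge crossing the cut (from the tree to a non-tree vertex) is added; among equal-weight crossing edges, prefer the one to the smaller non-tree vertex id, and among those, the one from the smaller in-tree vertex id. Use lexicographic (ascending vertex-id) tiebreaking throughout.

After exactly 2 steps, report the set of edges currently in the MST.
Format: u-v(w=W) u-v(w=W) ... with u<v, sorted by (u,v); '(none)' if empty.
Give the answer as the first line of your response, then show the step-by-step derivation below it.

0-3(w=3) 3-4(w=6)

step 1: add edge 0-3 (w=3); MST = {0-3(w=3)}
step 2: add edge 3-4 (w=6); MST = {0-3(w=3) 3-4(w=6)}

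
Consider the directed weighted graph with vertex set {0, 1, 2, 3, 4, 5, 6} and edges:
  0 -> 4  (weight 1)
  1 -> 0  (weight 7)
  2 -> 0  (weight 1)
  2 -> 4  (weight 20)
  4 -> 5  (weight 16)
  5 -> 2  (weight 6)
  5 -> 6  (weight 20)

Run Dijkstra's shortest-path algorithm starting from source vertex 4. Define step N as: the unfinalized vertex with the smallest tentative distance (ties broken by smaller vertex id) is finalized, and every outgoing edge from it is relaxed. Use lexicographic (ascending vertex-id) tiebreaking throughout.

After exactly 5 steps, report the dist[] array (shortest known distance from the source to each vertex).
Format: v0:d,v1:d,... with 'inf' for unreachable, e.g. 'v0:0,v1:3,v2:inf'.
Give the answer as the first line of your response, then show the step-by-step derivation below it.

v0:23,v1:inf,v2:22,v3:inf,v4:0,v5:16,v6:36

step 1: dist = v0:inf,v1:inf,v2:inf,v3:inf,v4:0,v5:16,v6:inf
step 2: dist = v0:inf,v1:inf,v2:22,v3:inf,v4:0,v5:16,v6:36
step 3: dist = v0:23,v1:inf,v2:22,v3:inf,v4:0,v5:16,v6:36
step 4: dist = v0:23,v1:inf,v2:22,v3:inf,v4:0,v5:16,v6:36
step 5: dist = v0:23,v1:inf,v2:22,v3:inf,v4:0,v5:16,v6:36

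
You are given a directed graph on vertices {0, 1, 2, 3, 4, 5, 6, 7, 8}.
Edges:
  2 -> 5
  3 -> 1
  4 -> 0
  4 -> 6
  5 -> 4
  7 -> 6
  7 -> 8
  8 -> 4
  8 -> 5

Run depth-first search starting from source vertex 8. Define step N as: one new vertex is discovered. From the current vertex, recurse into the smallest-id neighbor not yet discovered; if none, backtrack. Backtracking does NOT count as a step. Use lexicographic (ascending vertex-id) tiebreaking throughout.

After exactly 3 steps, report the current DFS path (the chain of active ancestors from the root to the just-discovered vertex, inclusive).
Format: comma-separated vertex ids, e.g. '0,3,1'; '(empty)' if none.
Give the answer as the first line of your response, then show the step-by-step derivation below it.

8,4,0

step 1: discover 8; path=8; order=8
step 2: discover 4; path=8>4; order=8,4
step 3: discover 0; path=8>4>0; order=8,4,0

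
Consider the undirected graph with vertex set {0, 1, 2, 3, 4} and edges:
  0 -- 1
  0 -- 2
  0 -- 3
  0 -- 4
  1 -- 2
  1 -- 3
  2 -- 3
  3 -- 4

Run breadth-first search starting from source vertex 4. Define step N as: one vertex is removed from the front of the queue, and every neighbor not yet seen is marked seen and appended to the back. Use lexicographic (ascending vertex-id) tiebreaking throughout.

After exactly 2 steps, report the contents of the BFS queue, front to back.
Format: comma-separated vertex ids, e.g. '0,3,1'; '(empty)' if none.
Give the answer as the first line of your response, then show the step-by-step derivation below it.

3,1,2

step 1: dequeue 4; queue=[0,3]; order=4
step 2: dequeue 0; queue=[3,1,2]; order=4,0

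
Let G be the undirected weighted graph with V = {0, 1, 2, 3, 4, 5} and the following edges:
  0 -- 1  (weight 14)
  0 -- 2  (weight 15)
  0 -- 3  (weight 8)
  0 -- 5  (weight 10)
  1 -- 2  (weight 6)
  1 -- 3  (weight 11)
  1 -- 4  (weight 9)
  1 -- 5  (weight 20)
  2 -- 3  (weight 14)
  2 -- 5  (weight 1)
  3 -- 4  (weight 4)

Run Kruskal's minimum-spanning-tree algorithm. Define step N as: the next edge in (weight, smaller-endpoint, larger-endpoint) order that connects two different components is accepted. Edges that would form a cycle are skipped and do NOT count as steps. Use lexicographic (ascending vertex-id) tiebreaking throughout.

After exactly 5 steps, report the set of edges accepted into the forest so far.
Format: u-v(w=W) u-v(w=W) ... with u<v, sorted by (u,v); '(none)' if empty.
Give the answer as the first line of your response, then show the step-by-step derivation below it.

0-3(w=8) 1-2(w=6) 1-4(w=9) 2-5(w=1) 3-4(w=4)

step 1: add edge 2-5 (w=1); MST = {2-5(w=1)}
step 2: add edge 3-4 (w=4); MST = {2-5(w=1) 3-4(w=4)}
step 3: add edge 1-2 (w=6); MST = {1-2(w=6) 2-5(w=1) 3-4(w=4)}
step 4: add edge 0-3 (w=8); MST = {0-3(w=8) 1-2(w=6) 2-5(w=1) 3-4(w=4)}
step 5: add edge 1-4 (w=9); MST = {0-3(w=8) 1-2(w=6) 1-4(w=9) 2-5(w=1) 3-4(w=4)}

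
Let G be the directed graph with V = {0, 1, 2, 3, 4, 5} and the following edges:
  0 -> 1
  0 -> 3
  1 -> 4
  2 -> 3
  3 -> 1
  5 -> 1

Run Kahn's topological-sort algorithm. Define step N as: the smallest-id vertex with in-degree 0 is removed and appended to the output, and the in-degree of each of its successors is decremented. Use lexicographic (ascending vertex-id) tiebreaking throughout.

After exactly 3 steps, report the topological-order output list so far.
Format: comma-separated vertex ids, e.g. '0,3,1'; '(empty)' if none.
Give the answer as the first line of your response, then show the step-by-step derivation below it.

0,2,3

step 1: output 0; order=[0]; indeg=(0,2,0,1,1,0)
step 2: output 2; order=[0,2]; indeg=(0,2,0,0,1,0)
step 3: output 3; order=[0,2,3]; indeg=(0,1,0,0,1,0)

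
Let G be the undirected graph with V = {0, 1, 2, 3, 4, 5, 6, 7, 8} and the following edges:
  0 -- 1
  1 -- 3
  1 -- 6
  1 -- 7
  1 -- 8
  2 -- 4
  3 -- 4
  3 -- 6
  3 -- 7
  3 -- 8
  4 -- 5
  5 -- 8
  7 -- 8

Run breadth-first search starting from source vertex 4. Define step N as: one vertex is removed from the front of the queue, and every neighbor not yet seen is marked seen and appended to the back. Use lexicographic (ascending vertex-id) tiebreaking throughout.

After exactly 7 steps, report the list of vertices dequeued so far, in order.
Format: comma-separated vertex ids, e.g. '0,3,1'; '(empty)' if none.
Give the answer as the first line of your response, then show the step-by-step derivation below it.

4,2,3,5,1,6,7

step 1: dequeue 4; queue=[2,3,5]; order=4
step 2: dequeue 2; queue=[3,5]; order=4,2
step 3: dequeue 3; queue=[5,1,6,7,8]; order=4,2,3
step 4: dequeue 5; queue=[1,6,7,8]; order=4,2,3,5
step 5: dequeue 1; queue=[6,7,8,0]; order=4,2,3,5,1
step 6: dequeue 6; queue=[7,8,0]; order=4,2,3,5,1,6
step 7: dequeue 7; queue=[8,0]; order=4,2,3,5,1,6,7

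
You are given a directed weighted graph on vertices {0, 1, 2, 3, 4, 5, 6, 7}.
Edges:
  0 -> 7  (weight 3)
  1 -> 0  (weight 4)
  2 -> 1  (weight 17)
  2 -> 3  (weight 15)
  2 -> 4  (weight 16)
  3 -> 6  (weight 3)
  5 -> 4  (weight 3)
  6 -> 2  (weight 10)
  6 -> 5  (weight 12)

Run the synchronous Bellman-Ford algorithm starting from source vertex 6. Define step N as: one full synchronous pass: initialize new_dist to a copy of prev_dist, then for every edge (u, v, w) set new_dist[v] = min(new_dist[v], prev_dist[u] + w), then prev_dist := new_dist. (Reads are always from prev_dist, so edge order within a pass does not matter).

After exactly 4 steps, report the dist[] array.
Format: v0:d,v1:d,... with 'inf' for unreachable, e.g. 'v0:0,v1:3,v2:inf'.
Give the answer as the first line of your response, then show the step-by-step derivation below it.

v0:31,v1:27,v2:10,v3:25,v4:15,v5:12,v6:0,v7:34

step 1: dist = v0:inf,v1:inf,v2:10,v3:inf,v4:inf,v5:12,v6:0,v7:inf
step 2: dist = v0:inf,v1:27,v2:10,v3:25,v4:15,v5:12,v6:0,v7:inf
step 3: dist = v0:31,v1:27,v2:10,v3:25,v4:15,v5:12,v6:0,v7:inf
step 4: dist = v0:31,v1:27,v2:10,v3:25,v4:15,v5:12,v6:0,v7:34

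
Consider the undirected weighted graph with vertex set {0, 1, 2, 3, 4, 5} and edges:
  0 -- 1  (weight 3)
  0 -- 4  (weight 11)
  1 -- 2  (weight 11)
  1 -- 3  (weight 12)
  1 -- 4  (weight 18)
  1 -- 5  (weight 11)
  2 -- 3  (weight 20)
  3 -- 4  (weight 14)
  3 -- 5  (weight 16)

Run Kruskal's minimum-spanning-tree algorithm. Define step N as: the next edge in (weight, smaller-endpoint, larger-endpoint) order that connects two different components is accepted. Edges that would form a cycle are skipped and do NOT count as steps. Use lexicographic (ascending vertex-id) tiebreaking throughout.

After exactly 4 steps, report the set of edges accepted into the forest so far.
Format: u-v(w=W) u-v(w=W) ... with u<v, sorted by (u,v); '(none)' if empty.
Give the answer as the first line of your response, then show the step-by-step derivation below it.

0-1(w=3) 0-4(w=11) 1-2(w=11) 1-5(w=11)

step 1: add edge 0-1 (w=3); MST = {0-1(w=3)}
step 2: add edge 0-4 (w=11); MST = {0-1(w=3) 0-4(w=11)}
step 3: add edge 1-2 (w=11); MST = {0-1(w=3) 0-4(w=11) 1-2(w=11)}
step 4: add edge 1-5 (w=11); MST = {0-1(w=3) 0-4(w=11) 1-2(w=11) 1-5(w=11)}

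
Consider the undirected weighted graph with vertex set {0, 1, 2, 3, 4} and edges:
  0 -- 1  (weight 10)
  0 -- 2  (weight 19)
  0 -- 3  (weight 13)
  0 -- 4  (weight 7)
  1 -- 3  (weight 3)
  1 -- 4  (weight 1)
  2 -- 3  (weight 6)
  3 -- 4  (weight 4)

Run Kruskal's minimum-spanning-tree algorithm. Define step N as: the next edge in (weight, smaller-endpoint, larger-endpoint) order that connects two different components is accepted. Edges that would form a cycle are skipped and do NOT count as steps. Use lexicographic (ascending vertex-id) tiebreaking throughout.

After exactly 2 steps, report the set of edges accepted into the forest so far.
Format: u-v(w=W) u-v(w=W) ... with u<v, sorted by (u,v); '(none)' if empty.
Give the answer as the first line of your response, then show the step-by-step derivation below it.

1-3(w=3) 1-4(w=1)

step 1: add edge 1-4 (w=1); MST = {1-4(w=1)}
step 2: add edge 1-3 (w=3); MST = {1-3(w=3) 1-4(w=1)}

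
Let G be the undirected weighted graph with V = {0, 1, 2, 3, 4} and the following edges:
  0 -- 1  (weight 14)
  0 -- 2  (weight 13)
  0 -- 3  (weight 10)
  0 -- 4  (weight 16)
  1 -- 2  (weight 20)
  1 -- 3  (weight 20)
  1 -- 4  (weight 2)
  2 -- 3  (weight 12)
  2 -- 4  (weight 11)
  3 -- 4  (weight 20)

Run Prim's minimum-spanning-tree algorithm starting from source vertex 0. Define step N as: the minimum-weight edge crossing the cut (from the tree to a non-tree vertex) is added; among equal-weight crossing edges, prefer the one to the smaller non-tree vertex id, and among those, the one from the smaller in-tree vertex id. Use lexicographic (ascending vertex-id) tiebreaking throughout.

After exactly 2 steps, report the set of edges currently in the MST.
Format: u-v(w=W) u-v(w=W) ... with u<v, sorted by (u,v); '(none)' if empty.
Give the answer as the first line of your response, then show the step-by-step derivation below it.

0-3(w=10) 2-3(w=12)

step 1: add edge 0-3 (w=10); MST = {0-3(w=10)}
step 2: add edge 2-3 (w=12); MST = {0-3(w=10) 2-3(w=12)}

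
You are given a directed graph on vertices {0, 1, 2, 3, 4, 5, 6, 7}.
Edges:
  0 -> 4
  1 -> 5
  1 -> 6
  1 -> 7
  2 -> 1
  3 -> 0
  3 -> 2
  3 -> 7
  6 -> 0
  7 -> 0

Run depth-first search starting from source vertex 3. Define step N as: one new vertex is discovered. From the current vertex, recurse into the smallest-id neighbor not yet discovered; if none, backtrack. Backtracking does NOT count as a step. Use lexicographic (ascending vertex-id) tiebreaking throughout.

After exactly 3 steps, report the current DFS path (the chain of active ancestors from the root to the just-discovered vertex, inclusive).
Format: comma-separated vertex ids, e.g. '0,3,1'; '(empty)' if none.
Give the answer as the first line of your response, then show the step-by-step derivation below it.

3,0,4

step 1: discover 3; path=3; order=3
step 2: discover 0; path=3>0; order=3,0
step 3: discover 4; path=3>0>4; order=3,0,4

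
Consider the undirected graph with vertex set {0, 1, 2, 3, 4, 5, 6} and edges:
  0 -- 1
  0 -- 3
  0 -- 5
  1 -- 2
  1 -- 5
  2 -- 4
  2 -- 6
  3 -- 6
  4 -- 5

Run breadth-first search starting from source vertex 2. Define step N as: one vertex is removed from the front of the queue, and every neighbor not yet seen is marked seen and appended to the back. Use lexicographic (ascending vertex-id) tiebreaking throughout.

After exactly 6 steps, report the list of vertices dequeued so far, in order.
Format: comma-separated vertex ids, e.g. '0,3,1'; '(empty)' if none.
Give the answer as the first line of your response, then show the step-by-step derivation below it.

2,1,4,6,0,5

step 1: dequeue 2; queue=[1,4,6]; order=2
step 2: dequeue 1; queue=[4,6,0,5]; order=2,1
step 3: dequeue 4; queue=[6,0,5]; order=2,1,4
step 4: dequeue 6; queue=[0,5,3]; order=2,1,4,6
step 5: dequeue 0; queue=[5,3]; order=2,1,4,6,0
step 6: dequeue 5; queue=[3]; order=2,1,4,6,0,5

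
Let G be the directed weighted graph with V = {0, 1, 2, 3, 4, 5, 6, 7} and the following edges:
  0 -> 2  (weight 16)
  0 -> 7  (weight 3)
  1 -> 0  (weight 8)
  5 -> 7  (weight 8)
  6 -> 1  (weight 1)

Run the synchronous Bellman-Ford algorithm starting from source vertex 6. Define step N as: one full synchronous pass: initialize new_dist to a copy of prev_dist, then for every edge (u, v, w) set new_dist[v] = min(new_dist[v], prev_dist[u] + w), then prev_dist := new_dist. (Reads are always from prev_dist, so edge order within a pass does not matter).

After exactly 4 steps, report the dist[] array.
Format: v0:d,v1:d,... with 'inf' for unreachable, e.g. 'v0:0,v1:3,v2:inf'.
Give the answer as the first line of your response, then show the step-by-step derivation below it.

v0:9,v1:1,v2:25,v3:inf,v4:inf,v5:inf,v6:0,v7:12

step 1: dist = v0:inf,v1:1,v2:inf,v3:inf,v4:inf,v5:inf,v6:0,v7:inf
step 2: dist = v0:9,v1:1,v2:inf,v3:inf,v4:inf,v5:inf,v6:0,v7:inf
step 3: dist = v0:9,v1:1,v2:25,v3:inf,v4:inf,v5:inf,v6:0,v7:12
step 4: dist = v0:9,v1:1,v2:25,v3:inf,v4:inf,v5:inf,v6:0,v7:12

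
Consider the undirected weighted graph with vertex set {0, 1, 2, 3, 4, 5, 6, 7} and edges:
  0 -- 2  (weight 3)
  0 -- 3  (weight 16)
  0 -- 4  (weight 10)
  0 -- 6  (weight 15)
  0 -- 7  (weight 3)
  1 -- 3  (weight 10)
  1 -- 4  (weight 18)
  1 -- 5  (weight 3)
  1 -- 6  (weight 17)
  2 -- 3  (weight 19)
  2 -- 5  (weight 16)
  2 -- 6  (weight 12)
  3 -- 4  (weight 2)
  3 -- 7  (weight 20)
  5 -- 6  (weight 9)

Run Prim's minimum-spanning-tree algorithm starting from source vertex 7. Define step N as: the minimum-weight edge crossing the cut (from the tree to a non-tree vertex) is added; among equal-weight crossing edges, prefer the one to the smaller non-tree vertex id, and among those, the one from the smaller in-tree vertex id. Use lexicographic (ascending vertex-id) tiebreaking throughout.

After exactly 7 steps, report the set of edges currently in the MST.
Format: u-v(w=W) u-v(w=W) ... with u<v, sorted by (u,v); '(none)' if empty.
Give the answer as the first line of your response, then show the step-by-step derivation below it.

0-2(w=3) 0-4(w=10) 0-7(w=3) 1-3(w=10) 1-5(w=3) 3-4(w=2) 5-6(w=9)

step 1: add edge 0-7 (w=3); MST = {0-7(w=3)}
step 2: add edge 0-2 (w=3); MST = {0-2(w=3) 0-7(w=3)}
step 3: add edge 0-4 (w=10); MST = {0-2(w=3) 0-4(w=10) 0-7(w=3)}
step 4: add edge 3-4 (w=2); MST = {0-2(w=3) 0-4(w=10) 0-7(w=3) 3-4(w=2)}
step 5: add edge 1-3 (w=10); MST = {0-2(w=3) 0-4(w=10) 0-7(w=3) 1-3(w=10) 3-4(w=2)}
step 6: add edge 1-5 (w=3); MST = {0-2(w=3) 0-4(w=10) 0-7(w=3) 1-3(w=10) 1-5(w=3) 3-4(w=2)}
step 7: add edge 5-6 (w=9); MST = {0-2(w=3) 0-4(w=10) 0-7(w=3) 1-3(w=10) 1-5(w=3) 3-4(w=2) 5-6(w=9)}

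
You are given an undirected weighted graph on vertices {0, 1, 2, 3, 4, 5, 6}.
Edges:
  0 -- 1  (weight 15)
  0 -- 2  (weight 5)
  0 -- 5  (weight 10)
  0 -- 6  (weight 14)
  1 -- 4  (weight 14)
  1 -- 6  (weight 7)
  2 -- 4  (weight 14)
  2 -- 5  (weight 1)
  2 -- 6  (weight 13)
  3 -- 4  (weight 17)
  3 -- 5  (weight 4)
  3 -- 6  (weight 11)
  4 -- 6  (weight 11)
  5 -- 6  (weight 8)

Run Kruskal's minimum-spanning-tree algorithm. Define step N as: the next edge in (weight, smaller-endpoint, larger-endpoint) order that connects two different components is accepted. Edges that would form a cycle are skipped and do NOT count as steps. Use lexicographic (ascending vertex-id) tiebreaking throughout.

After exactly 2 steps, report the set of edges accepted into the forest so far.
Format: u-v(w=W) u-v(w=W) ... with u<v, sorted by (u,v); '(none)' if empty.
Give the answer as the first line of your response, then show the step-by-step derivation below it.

2-5(w=1) 3-5(w=4)

step 1: add edge 2-5 (w=1); MST = {2-5(w=1)}
step 2: add edge 3-5 (w=4); MST = {2-5(w=1) 3-5(w=4)}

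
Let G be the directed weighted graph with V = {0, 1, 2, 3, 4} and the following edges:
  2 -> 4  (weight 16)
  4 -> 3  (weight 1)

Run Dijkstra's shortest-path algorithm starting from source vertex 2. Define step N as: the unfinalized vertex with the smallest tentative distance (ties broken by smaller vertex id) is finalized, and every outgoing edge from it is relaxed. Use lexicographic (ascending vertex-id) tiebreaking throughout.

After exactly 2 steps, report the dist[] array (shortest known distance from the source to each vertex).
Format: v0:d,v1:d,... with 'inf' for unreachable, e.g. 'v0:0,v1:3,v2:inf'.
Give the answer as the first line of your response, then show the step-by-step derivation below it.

v0:inf,v1:inf,v2:0,v3:17,v4:16

step 1: dist = v0:inf,v1:inf,v2:0,v3:inf,v4:16
step 2: dist = v0:inf,v1:inf,v2:0,v3:17,v4:16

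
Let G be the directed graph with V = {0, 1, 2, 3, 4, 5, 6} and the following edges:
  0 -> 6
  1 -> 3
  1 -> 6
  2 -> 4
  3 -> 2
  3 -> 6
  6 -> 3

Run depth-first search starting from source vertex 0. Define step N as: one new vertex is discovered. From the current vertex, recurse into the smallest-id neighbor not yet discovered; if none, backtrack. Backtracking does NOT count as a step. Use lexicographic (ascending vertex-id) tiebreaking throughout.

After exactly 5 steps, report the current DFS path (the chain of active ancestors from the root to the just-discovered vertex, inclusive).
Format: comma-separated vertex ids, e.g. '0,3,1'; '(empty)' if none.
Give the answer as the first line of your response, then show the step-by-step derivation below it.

0,6,3,2,4

step 1: discover 0; path=0; order=0
step 2: discover 6; path=0>6; order=0,6
step 3: discover 3; path=0>6>3; order=0,6,3
step 4: discover 2; path=0>6>3>2; order=0,6,3,2
step 5: discover 4; path=0>6>3>2>4; order=0,6,3,2,4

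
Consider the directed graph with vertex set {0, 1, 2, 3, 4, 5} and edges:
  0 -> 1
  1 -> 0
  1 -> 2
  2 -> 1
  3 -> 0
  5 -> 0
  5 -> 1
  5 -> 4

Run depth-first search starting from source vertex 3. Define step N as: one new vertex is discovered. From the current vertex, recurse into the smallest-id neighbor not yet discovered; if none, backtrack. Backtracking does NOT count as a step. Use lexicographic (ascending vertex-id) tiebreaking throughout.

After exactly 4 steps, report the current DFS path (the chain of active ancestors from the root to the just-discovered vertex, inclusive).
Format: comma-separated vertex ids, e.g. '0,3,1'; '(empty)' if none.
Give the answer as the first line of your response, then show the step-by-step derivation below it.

3,0,1,2

step 1: discover 3; path=3; order=3
step 2: discover 0; path=3>0; order=3,0
step 3: discover 1; path=3>0>1; order=3,0,1
step 4: discover 2; path=3>0>1>2; order=3,0,1,2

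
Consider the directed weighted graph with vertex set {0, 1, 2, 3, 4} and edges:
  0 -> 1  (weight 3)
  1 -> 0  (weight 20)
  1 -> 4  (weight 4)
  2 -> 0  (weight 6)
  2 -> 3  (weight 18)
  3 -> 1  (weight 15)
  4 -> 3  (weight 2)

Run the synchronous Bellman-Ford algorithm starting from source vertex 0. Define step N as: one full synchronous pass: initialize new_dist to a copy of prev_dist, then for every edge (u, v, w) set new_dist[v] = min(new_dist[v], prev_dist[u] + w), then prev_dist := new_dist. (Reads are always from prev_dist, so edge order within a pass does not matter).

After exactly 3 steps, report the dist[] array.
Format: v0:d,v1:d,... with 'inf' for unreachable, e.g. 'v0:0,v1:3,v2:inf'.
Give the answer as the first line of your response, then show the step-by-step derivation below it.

v0:0,v1:3,v2:inf,v3:9,v4:7

step 1: dist = v0:0,v1:3,v2:inf,v3:inf,v4:inf
step 2: dist = v0:0,v1:3,v2:inf,v3:inf,v4:7
step 3: dist = v0:0,v1:3,v2:inf,v3:9,v4:7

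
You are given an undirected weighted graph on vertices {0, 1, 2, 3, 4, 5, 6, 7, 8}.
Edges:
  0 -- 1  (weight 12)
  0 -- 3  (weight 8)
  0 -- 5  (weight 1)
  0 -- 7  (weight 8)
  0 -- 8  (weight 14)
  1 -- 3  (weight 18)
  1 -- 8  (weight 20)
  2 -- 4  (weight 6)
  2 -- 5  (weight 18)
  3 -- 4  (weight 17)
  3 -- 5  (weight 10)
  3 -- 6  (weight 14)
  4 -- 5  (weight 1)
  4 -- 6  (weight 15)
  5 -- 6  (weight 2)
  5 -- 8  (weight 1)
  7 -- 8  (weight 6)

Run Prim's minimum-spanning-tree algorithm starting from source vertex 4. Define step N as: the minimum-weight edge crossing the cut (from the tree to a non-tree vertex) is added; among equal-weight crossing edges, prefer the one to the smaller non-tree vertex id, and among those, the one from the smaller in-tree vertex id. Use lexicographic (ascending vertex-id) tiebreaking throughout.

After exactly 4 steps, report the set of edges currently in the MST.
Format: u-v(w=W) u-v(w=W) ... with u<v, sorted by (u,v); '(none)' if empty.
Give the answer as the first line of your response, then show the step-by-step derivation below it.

0-5(w=1) 4-5(w=1) 5-6(w=2) 5-8(w=1)

step 1: add edge 4-5 (w=1); MST = {4-5(w=1)}
step 2: add edge 0-5 (w=1); MST = {0-5(w=1) 4-5(w=1)}
step 3: add edge 5-8 (w=1); MST = {0-5(w=1) 4-5(w=1) 5-8(w=1)}
step 4: add edge 5-6 (w=2); MST = {0-5(w=1) 4-5(w=1) 5-6(w=2) 5-8(w=1)}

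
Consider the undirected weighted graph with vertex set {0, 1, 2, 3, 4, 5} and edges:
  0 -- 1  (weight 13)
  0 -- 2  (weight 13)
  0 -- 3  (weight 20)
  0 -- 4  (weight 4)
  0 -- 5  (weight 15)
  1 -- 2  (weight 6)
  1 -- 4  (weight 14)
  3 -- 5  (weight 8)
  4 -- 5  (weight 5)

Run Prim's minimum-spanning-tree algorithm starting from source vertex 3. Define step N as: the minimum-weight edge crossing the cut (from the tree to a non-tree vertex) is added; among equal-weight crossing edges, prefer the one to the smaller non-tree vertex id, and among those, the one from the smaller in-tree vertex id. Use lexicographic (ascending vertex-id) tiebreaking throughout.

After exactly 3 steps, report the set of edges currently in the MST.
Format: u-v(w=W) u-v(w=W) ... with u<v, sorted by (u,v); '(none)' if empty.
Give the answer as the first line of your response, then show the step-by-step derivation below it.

0-4(w=4) 3-5(w=8) 4-5(w=5)

step 1: add edge 3-5 (w=8); MST = {3-5(w=8)}
step 2: add edge 4-5 (w=5); MST = {3-5(w=8) 4-5(w=5)}
step 3: add edge 0-4 (w=4); MST = {0-4(w=4) 3-5(w=8) 4-5(w=5)}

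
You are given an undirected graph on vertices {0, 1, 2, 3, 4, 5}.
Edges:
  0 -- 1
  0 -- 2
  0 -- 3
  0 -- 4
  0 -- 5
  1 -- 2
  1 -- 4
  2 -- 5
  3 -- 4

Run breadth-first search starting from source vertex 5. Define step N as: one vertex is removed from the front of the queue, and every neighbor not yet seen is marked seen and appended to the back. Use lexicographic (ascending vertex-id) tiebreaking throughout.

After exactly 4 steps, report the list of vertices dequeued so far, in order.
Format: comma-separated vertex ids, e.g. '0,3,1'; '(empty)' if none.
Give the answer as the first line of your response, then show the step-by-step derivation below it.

5,0,2,1

step 1: dequeue 5; queue=[0,2]; order=5
step 2: dequeue 0; queue=[2,1,3,4]; order=5,0
step 3: dequeue 2; queue=[1,3,4]; order=5,0,2
step 4: dequeue 1; queue=[3,4]; order=5,0,2,1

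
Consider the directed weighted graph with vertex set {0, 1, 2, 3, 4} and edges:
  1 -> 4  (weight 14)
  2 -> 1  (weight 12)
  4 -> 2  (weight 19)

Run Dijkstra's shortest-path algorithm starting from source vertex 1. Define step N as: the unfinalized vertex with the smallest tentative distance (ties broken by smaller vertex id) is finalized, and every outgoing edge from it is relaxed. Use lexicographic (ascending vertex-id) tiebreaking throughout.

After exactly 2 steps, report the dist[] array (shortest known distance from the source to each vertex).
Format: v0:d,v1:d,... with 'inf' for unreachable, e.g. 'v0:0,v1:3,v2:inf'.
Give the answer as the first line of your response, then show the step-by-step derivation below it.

v0:inf,v1:0,v2:33,v3:inf,v4:14

step 1: dist = v0:inf,v1:0,v2:inf,v3:inf,v4:14
step 2: dist = v0:inf,v1:0,v2:33,v3:inf,v4:14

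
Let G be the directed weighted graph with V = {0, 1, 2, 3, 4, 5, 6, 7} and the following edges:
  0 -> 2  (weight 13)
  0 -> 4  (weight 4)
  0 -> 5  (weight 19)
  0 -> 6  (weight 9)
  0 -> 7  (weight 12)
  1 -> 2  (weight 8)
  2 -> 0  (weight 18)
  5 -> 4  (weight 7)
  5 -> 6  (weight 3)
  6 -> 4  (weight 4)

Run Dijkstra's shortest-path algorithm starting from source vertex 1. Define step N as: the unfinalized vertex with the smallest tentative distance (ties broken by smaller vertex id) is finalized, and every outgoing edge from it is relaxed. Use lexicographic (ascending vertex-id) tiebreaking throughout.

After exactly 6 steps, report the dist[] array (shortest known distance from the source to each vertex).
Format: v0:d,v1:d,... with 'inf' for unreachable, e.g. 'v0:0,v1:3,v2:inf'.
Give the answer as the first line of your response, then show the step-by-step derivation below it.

v0:26,v1:0,v2:8,v3:inf,v4:30,v5:45,v6:35,v7:38

step 1: dist = v0:inf,v1:0,v2:8,v3:inf,v4:inf,v5:inf,v6:inf,v7:inf
step 2: dist = v0:26,v1:0,v2:8,v3:inf,v4:inf,v5:inf,v6:inf,v7:inf
step 3: dist = v0:26,v1:0,v2:8,v3:inf,v4:30,v5:45,v6:35,v7:38
step 4: dist = v0:26,v1:0,v2:8,v3:inf,v4:30,v5:45,v6:35,v7:38
step 5: dist = v0:26,v1:0,v2:8,v3:inf,v4:30,v5:45,v6:35,v7:38
step 6: dist = v0:26,v1:0,v2:8,v3:inf,v4:30,v5:45,v6:35,v7:38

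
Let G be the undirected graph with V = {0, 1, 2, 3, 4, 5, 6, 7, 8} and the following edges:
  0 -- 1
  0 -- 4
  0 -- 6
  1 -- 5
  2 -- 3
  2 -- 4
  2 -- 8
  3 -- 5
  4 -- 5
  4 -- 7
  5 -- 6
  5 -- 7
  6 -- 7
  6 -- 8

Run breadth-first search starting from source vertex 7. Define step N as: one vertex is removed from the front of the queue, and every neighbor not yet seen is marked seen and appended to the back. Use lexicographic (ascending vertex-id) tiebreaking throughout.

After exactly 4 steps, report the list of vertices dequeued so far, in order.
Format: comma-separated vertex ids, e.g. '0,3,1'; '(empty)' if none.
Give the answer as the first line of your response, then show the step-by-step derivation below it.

7,4,5,6

step 1: dequeue 7; queue=[4,5,6]; order=7
step 2: dequeue 4; queue=[5,6,0,2]; order=7,4
step 3: dequeue 5; queue=[6,0,2,1,3]; order=7,4,5
step 4: dequeue 6; queue=[0,2,1,3,8]; order=7,4,5,6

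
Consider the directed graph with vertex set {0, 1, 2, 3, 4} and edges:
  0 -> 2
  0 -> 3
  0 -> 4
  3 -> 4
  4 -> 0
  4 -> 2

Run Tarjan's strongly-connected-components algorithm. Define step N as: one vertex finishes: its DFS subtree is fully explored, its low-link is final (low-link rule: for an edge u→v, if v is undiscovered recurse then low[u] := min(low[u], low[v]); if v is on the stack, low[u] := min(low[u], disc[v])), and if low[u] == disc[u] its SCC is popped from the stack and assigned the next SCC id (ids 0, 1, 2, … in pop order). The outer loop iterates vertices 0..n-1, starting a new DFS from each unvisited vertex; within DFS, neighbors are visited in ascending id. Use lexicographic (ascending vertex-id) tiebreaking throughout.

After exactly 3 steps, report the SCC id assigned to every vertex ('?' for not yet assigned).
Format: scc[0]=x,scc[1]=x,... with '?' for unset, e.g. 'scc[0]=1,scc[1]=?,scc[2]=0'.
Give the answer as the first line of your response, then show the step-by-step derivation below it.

scc[0]=?,scc[1]=?,scc[2]=0,scc[3]=?,scc[4]=?

step 1: low=(low[0]=0,low[1]=?,low[2]=1,low[3]=?,low[4]=?); scc=(scc[0]=?,scc[1]=?,scc[2]=0,scc[3]=?,scc[4]=?)
step 2: low=(low[0]=0,low[1]=?,low[2]=1,low[3]=2,low[4]=0); scc=(scc[0]=?,scc[1]=?,scc[2]=0,scc[3]=?,scc[4]=?)
step 3: low=(low[0]=0,low[1]=?,low[2]=1,low[3]=0,low[4]=0); scc=(scc[0]=?,scc[1]=?,scc[2]=0,scc[3]=?,scc[4]=?)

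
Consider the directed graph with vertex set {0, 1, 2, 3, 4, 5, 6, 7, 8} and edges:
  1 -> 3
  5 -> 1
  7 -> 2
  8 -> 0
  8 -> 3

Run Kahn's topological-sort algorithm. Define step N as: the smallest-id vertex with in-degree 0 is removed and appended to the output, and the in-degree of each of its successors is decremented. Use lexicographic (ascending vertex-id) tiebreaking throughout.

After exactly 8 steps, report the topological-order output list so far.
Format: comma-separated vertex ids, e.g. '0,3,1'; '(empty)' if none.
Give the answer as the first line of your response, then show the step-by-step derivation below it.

4,5,1,6,7,2,8,0

step 1: output 4; order=[4]; indeg=(1,1,1,2,0,0,0,0,0)
step 2: output 5; order=[4,5]; indeg=(1,0,1,2,0,0,0,0,0)
step 3: output 1; order=[4,5,1]; indeg=(1,0,1,1,0,0,0,0,0)
step 4: output 6; order=[4,5,1,6]; indeg=(1,0,1,1,0,0,0,0,0)
step 5: output 7; order=[4,5,1,6,7]; indeg=(1,0,0,1,0,0,0,0,0)
step 6: output 2; order=[4,5,1,6,7,2]; indeg=(1,0,0,1,0,0,0,0,0)
step 7: output 8; order=[4,5,1,6,7,2,8]; indeg=(0,0,0,0,0,0,0,0,0)
step 8: output 0; order=[4,5,1,6,7,2,8,0]; indeg=(0,0,0,0,0,0,0,0,0)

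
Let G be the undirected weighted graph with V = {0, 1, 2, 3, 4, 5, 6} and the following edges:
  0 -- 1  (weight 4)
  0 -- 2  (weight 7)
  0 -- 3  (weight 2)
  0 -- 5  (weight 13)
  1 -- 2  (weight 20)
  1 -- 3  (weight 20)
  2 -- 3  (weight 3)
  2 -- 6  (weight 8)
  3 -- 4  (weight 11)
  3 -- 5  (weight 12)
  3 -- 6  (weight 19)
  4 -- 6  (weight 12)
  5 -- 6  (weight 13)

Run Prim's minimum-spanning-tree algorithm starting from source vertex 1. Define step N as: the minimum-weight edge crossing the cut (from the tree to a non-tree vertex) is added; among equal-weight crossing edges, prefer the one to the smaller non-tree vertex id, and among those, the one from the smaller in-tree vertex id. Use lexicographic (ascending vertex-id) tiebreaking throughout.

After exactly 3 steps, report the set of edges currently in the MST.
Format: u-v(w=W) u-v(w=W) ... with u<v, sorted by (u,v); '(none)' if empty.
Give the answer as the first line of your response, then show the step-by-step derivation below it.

0-1(w=4) 0-3(w=2) 2-3(w=3)

step 1: add edge 0-1 (w=4); MST = {0-1(w=4)}
step 2: add edge 0-3 (w=2); MST = {0-1(w=4) 0-3(w=2)}
step 3: add edge 2-3 (w=3); MST = {0-1(w=4) 0-3(w=2) 2-3(w=3)}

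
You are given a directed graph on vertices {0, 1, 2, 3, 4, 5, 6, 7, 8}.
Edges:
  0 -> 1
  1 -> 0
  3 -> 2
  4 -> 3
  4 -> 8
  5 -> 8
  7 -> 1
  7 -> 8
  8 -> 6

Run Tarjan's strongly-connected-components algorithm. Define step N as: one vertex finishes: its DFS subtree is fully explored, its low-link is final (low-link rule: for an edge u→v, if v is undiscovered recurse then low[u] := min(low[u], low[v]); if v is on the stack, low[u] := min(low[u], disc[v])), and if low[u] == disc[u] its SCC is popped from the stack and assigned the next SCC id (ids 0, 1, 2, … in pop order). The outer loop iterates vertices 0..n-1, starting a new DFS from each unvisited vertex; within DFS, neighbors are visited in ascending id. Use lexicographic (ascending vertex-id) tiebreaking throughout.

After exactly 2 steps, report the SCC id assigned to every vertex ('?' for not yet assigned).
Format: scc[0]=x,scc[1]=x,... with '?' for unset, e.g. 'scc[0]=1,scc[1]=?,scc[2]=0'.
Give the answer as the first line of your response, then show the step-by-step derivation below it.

scc[0]=0,scc[1]=0,scc[2]=?,scc[3]=?,scc[4]=?,scc[5]=?,scc[6]=?,scc[7]=?,scc[8]=?

step 1: low=(low[0]=0,low[1]=0,low[2]=?,low[3]=?,low[4]=?,low[5]=?,low[6]=?,low[7]=?,low[8]=?); scc=(scc[0]=?,scc[1]=?,scc[2]=?,scc[3]=?,scc[4]=?,scc[5]=?,scc[6]=?,scc[7]=?,scc[8]=?)
step 2: low=(low[0]=0,low[1]=0,low[2]=?,low[3]=?,low[4]=?,low[5]=?,low[6]=?,low[7]=?,low[8]=?); scc=(scc[0]=0,scc[1]=0,scc[2]=?,scc[3]=?,scc[4]=?,scc[5]=?,scc[6]=?,scc[7]=?,scc[8]=?)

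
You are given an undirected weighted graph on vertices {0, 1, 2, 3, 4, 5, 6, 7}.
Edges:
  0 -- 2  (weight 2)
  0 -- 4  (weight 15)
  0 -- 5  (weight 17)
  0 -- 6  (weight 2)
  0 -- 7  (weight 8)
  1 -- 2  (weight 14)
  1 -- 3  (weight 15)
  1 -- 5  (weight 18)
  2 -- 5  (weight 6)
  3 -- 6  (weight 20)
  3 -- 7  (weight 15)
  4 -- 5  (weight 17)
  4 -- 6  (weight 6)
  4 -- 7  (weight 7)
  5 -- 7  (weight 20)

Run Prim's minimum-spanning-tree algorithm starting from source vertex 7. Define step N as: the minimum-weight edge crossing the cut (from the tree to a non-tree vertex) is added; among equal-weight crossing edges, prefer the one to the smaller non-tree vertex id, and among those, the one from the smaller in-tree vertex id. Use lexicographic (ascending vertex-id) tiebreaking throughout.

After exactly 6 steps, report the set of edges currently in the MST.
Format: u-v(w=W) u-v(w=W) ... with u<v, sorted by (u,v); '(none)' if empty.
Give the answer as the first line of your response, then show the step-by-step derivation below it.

0-2(w=2) 0-6(w=2) 1-2(w=14) 2-5(w=6) 4-6(w=6) 4-7(w=7)

step 1: add edge 4-7 (w=7); MST = {4-7(w=7)}
step 2: add edge 4-6 (w=6); MST = {4-6(w=6) 4-7(w=7)}
step 3: add edge 0-6 (w=2); MST = {0-6(w=2) 4-6(w=6) 4-7(w=7)}
step 4: add edge 0-2 (w=2); MST = {0-2(w=2) 0-6(w=2) 4-6(w=6) 4-7(w=7)}
step 5: add edge 2-5 (w=6); MST = {0-2(w=2) 0-6(w=2) 2-5(w=6) 4-6(w=6) 4-7(w=7)}
step 6: add edge 1-2 (w=14); MST = {0-2(w=2) 0-6(w=2) 1-2(w=14) 2-5(w=6) 4-6(w=6) 4-7(w=7)}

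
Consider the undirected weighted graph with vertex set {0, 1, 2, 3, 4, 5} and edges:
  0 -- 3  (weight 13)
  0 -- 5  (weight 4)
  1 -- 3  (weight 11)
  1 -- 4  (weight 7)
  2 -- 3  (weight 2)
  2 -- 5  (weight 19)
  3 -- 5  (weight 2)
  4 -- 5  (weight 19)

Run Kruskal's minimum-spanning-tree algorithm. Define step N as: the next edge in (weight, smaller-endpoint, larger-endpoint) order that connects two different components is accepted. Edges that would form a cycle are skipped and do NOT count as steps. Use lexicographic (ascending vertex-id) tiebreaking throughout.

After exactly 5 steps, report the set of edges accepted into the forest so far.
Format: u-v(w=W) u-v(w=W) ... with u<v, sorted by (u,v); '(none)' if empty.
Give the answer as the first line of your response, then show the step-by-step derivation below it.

0-5(w=4) 1-3(w=11) 1-4(w=7) 2-3(w=2) 3-5(w=2)

step 1: add edge 2-3 (w=2); MST = {2-3(w=2)}
step 2: add edge 3-5 (w=2); MST = {2-3(w=2) 3-5(w=2)}
step 3: add edge 0-5 (w=4); MST = {0-5(w=4) 2-3(w=2) 3-5(w=2)}
step 4: add edge 1-4 (w=7); MST = {0-5(w=4) 1-4(w=7) 2-3(w=2) 3-5(w=2)}
step 5: add edge 1-3 (w=11); MST = {0-5(w=4) 1-3(w=11) 1-4(w=7) 2-3(w=2) 3-5(w=2)}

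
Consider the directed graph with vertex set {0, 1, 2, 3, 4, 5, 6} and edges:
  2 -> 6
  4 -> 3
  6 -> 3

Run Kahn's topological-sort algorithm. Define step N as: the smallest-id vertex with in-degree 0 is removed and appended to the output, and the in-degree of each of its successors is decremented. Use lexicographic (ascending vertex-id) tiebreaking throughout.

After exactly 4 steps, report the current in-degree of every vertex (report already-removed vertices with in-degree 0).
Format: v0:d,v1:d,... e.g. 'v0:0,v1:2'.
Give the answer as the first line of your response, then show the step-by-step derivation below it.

v0:0,v1:0,v2:0,v3:1,v4:0,v5:0,v6:0

step 1: output 0; order=[0]; indeg=(0,0,0,2,0,0,1)
step 2: output 1; order=[0,1]; indeg=(0,0,0,2,0,0,1)
step 3: output 2; order=[0,1,2]; indeg=(0,0,0,2,0,0,0)
step 4: output 4; order=[0,1,2,4]; indeg=(0,0,0,1,0,0,0)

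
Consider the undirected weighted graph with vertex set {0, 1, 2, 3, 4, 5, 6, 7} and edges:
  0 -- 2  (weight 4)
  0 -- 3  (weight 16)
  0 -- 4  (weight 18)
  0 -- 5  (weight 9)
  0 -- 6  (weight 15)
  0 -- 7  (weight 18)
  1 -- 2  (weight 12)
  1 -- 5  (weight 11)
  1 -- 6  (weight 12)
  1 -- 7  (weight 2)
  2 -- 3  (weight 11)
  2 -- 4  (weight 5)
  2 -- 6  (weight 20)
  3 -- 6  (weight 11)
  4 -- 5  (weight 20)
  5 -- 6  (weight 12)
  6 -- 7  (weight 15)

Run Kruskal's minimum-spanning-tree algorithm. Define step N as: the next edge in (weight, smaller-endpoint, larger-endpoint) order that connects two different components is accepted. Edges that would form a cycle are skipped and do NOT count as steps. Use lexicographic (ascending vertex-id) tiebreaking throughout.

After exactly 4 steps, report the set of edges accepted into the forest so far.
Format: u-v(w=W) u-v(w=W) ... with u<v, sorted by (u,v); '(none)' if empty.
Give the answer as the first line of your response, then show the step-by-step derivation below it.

0-2(w=4) 0-5(w=9) 1-7(w=2) 2-4(w=5)

step 1: add edge 1-7 (w=2); MST = {1-7(w=2)}
step 2: add edge 0-2 (w=4); MST = {0-2(w=4) 1-7(w=2)}
step 3: add edge 2-4 (w=5); MST = {0-2(w=4) 1-7(w=2) 2-4(w=5)}
step 4: add edge 0-5 (w=9); MST = {0-2(w=4) 0-5(w=9) 1-7(w=2) 2-4(w=5)}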